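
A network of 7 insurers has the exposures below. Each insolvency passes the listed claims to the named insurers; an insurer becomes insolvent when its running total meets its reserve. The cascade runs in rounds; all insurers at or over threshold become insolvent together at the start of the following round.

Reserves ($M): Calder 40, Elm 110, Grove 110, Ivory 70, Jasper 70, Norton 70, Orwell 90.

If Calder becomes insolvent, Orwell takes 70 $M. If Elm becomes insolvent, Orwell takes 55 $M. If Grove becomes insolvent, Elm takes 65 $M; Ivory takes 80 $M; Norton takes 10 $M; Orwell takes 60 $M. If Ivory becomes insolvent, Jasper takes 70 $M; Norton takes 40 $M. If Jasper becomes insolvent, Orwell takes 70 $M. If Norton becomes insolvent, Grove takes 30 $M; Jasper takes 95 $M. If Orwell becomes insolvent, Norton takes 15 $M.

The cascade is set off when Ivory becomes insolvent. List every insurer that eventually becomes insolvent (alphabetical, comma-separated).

Ivory, Jasper

Round 1 — Ivory becomes insolvent (initial).
  Jasper: +70 → 70 ≥ 70
  Norton: +40 → 40 < 70
Round 2 — Jasper becomes insolvent.
  Orwell: +70 → 70 < 90
No further insolvencies.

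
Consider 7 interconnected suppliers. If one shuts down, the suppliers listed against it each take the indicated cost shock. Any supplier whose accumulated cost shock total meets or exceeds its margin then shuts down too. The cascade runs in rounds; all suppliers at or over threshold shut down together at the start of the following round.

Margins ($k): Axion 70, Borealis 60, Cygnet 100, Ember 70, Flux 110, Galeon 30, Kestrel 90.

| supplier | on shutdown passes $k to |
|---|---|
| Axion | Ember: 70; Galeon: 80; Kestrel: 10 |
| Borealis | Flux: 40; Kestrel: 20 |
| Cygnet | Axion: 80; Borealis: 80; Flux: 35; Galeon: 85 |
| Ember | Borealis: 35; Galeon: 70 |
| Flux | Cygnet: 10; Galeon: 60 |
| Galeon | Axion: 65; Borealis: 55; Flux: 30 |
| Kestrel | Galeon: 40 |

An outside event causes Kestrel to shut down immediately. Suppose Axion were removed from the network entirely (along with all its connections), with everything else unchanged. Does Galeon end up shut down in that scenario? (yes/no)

With Axion removed:
Round 1 — Kestrel shuts down (initial).
  Galeon: +40 → 40 ≥ 30
Round 2 — Galeon shuts down.
  Borealis: +55 → 55 < 60
  Flux: +30 → 30 < 110
No further shutdowns.

yes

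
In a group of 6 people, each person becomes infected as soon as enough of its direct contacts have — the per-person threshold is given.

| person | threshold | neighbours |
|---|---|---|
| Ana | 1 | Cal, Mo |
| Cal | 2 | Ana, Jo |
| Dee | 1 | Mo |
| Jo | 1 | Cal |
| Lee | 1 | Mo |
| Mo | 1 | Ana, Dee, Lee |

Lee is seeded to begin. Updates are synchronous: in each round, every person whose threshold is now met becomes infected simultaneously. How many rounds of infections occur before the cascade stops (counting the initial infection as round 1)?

Round 1 — Lee becomes infected (initial).
Round 2 — checking thresholds:
  Mo: 1 of 3 neighbours ≥ 1, becomes infected.
Round 3 — checking thresholds:
  Ana: 1 of 2 neighbours ≥ 1, becomes infected.
  Dee: 1 of 1 neighbours ≥ 1, becomes infected.
Round 4 — no new infections; cascade stops.

3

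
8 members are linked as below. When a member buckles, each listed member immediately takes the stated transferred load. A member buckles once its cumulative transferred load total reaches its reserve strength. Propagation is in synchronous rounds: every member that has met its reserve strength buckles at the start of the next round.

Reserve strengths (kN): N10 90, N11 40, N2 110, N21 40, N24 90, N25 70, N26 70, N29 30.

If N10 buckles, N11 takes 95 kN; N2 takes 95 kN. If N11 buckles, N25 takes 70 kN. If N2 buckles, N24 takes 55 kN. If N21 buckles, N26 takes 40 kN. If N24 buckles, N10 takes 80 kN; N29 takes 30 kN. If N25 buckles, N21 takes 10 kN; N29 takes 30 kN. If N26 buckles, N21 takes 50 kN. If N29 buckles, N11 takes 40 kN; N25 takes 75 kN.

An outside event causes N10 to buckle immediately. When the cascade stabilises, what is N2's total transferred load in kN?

Round 1 — N10 buckles (initial).
  N11: +95 → 95 ≥ 40
  N2: +95 → 95 < 110
Round 2 — N11 buckles.
  N25: +70 → 70 ≥ 70
Round 3 — N25 buckles.
  N21: +10 → 10 < 40
  N29: +30 → 30 ≥ 30
Round 4 — N29 buckles.
No further bucklings.

95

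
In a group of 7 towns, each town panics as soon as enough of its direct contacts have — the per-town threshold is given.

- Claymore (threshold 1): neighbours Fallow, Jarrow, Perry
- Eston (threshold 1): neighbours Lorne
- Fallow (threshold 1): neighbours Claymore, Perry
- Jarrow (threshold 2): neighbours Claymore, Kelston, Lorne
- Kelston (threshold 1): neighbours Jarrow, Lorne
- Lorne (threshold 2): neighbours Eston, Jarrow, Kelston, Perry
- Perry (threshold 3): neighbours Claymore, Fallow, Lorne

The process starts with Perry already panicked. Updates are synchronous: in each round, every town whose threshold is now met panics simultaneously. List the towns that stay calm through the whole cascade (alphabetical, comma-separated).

Round 1 — Perry panics (initial).
Round 2 — checking thresholds:
  Claymore: 1 of 3 neighbours ≥ 1, panics.
  Fallow: 1 of 2 neighbours ≥ 1, panics.
  Lorne: 1 of 4 neighbours < 2, not yet.
Round 3 — no new panics; cascade stops.

Eston, Jarrow, Kelston, Lorne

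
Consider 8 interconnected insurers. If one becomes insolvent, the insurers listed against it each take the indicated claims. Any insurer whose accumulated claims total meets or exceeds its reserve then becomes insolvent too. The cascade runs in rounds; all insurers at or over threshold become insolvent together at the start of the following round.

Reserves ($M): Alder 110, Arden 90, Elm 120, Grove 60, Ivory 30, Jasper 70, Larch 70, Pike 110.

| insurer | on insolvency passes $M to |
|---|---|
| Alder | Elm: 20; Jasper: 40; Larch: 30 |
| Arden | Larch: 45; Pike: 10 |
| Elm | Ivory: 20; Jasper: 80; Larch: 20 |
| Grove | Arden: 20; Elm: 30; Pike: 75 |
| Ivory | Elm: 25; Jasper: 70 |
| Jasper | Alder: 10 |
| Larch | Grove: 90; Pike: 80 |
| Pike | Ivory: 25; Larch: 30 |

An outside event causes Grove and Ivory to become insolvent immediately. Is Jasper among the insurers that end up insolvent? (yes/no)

yes

Round 1 — Grove, Ivory become insolvent (initial).
  Arden: +20 → 20 < 90
  Elm: +30+25 → 55 < 120
  Jasper: +70 → 70 ≥ 70
  Pike: +75 → 75 < 110
Round 2 — Jasper becomes insolvent.
  Alder: +10 → 10 < 110
No further insolvencies.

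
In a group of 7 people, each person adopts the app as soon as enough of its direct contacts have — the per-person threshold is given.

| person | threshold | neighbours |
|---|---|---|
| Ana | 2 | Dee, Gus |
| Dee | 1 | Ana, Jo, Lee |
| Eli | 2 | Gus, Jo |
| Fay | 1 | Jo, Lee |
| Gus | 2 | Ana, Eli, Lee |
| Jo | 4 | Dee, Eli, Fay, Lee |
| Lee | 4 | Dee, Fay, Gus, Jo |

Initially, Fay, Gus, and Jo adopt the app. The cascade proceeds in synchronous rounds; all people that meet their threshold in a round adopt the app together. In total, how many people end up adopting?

7

Round 1 — Fay, Gus, Jo adopt the app (initial).
Round 2 — checking thresholds:
  Ana: 1 of 2 neighbours < 2, below threshold.
  Dee: 1 of 3 neighbours ≥ 1, adopts the app.
  Eli: 2 of 2 neighbours ≥ 2, adopts the app.
  Lee: 3 of 4 neighbours < 4, below threshold.
Round 3 — checking thresholds:
  Ana: 2 of 2 neighbours ≥ 2, adopts the app.
  Lee: 4 of 4 neighbours ≥ 4, adopts the app.
Round 4 — no new adoptions; cascade stops.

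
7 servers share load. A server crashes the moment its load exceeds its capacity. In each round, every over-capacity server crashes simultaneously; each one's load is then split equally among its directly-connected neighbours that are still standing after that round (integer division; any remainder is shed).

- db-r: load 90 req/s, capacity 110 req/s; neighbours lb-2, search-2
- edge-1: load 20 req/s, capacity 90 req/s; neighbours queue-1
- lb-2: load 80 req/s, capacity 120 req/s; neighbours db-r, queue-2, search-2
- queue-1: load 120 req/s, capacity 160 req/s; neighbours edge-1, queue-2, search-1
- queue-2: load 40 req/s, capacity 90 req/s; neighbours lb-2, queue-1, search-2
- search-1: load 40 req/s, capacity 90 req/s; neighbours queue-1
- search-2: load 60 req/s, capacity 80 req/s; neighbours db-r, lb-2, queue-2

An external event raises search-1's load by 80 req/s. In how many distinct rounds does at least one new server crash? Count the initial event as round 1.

Round 1 — search-1 at 120 > 90. search-1 crashes.
  search-1 sheds 120 req/s to queue-1: 120 each.
    queue-1: 120+120 = 240 > 160
Round 2 — queue-1 crashes.
  queue-1 sheds 240 req/s to edge-1, queue-2: 120 each.
    edge-1: 20+120 = 140 > 90
    queue-2: 40+120 = 160 > 90
Round 3 — edge-1, queue-2 crash.
  edge-1 sheds 140 req/s: no online neighbours, lost.
  queue-2 sheds 160 req/s to lb-2, search-2: 80 each.
    lb-2: 80+80 = 160 > 120
    search-2: 60+80 = 140 > 80
Round 4 — lb-2, search-2 crash.
  lb-2 sheds 160 req/s to db-r: 160 each.
    db-r: 90+160 = 250 > 110
  search-2 sheds 140 req/s to db-r: 140 each.
    db-r: 250+140 = 390 > 110
Round 5 — db-r crashes.
  db-r sheds 390 req/s: no online neighbours, lost.
No further crashes.

5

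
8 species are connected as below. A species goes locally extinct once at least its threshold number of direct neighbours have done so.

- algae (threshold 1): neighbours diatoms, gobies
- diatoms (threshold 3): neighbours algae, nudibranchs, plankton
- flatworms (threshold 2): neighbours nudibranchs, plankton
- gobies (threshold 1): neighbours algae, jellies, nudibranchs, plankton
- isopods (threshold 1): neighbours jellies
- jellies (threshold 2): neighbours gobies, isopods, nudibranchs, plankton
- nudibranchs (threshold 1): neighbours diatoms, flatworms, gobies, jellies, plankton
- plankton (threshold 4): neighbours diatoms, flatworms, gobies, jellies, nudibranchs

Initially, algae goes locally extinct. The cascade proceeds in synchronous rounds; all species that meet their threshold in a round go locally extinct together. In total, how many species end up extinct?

5

Round 1 — algae goes locally extinct (initial).
Round 2 — checking thresholds:
  diatoms: 1 of 3 neighbours < 3, holds.
  gobies: 1 of 4 neighbours ≥ 1, goes locally extinct.
Round 3 — checking thresholds:
  diatoms: 1 of 3 neighbours < 3, holds.
  jellies: 1 of 4 neighbours < 2, holds.
  nudibranchs: 1 of 5 neighbours ≥ 1, goes locally extinct.
  plankton: 1 of 5 neighbours < 4, holds.
Round 4 — checking thresholds:
  diatoms: 2 of 3 neighbours < 3, holds.
  flatworms: 1 of 2 neighbours < 2, holds.
  jellies: 2 of 4 neighbours ≥ 2, goes locally extinct.
  plankton: 2 of 5 neighbours < 4, holds.
Round 5 — checking thresholds:
  diatoms: 2 of 3 neighbours < 3, holds.
  flatworms: 1 of 2 neighbours < 2, holds.
  isopods: 1 of 1 neighbours ≥ 1, goes locally extinct.
  plankton: 3 of 5 neighbours < 4, holds.
Round 6 — no new extinctions; cascade stops.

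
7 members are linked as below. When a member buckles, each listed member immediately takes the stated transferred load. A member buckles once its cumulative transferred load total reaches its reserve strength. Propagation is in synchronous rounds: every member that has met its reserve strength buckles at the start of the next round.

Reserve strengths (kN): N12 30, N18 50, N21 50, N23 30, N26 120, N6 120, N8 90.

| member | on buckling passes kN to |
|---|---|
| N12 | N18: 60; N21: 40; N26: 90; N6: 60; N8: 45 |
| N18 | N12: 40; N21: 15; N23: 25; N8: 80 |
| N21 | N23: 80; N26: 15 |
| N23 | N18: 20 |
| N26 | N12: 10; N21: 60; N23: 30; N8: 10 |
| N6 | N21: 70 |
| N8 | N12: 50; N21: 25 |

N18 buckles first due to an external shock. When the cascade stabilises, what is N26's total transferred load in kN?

Round 1 — N18 buckles (initial).
  N12: +40 → 40 ≥ 30
  N21: +15 → 15 < 50
  N23: +25 → 25 < 30
  N8: +80 → 80 < 90
Round 2 — N12 buckles.
  N21: +40 → 55 ≥ 50
  N26: +90 → 90 < 120
  N6: +60 → 60 < 120
  N8: +45 → 125 ≥ 90
Round 3 — N21, N8 buckle.
  N23: +80 → 105 ≥ 30
  N26: +15 → 105 < 120
Round 4 — N23 buckles.
No further bucklings.

105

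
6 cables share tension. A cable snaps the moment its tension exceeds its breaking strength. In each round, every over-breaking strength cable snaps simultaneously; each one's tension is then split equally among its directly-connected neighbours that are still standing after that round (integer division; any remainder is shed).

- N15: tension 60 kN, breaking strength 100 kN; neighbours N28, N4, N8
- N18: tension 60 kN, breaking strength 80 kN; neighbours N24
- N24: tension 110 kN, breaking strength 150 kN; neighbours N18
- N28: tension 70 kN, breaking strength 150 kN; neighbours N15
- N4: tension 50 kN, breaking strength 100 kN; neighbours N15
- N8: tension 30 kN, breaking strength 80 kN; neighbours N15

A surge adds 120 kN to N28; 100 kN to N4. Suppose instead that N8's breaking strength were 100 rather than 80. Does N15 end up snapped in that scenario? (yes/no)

yes

With N8's breaking strength at 100:
Round 1 — N28 at 190 > 150; N4 at 150 > 100. N28, N4 snap.
  N28 sheds 190 kN to N15: 190 each.
    N15: 60+190 = 250 > 100
  N4 sheds 150 kN to N15: 150 each.
    N15: 250+150 = 400 > 100
Round 2 — N15 snaps.
  N15 sheds 400 kN to N8: 400 each.
    N8: 30+400 = 430 > 100
Round 3 — N8 snaps.
  N8 sheds 430 kN: no online neighbours, lost.
No further breaks.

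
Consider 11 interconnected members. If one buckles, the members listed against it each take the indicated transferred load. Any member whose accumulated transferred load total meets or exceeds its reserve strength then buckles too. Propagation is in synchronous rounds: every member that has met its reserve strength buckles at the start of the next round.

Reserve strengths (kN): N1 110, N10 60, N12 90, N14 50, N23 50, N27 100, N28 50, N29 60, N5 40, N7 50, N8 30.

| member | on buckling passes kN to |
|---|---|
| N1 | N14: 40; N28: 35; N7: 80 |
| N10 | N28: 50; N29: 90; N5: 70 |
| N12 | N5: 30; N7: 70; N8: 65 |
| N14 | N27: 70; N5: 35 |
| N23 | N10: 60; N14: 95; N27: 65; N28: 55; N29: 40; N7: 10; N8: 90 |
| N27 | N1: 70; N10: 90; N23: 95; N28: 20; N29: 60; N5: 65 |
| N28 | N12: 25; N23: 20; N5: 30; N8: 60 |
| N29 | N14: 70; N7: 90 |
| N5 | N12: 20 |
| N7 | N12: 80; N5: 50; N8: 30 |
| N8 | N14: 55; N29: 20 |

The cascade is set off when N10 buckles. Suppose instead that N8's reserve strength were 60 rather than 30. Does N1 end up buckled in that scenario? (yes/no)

no

With N8's reserve strength at 60:
Round 1 — N10 buckles (initial).
  N28: +50 → 50 ≥ 50
  N29: +90 → 90 ≥ 60
  N5: +70 → 70 ≥ 40
Round 2 — N28, N29, N5 buckle.
  N12: +25+20 → 45 < 90
  N14: +70 → 70 ≥ 50
  N23: +20 → 20 < 50
  N7: +90 → 90 ≥ 50
  N8: +60 → 60 ≥ 60
Round 3 — N14, N7, N8 buckle.
  N12: +80 → 125 ≥ 90
  N27: +70 → 70 < 100
Round 4 — N12 buckles.
No further bucklings.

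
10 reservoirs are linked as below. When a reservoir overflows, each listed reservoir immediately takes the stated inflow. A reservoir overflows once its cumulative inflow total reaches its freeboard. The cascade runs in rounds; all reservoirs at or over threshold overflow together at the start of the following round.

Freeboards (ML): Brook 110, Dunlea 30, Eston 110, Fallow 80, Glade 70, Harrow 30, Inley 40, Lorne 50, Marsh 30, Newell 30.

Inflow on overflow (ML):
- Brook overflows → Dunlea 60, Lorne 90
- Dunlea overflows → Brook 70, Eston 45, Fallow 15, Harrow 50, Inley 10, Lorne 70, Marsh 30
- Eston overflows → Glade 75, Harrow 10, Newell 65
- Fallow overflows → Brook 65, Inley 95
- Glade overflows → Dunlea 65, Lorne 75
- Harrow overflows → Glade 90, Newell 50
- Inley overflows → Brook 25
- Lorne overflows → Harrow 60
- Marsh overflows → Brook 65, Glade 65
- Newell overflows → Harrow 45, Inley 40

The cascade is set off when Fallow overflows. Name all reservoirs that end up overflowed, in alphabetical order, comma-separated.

Round 1 — Fallow overflows (initial).
  Brook: +65 → 65 < 110
  Inley: +95 → 95 ≥ 40
Round 2 — Inley overflows.
  Brook: +25 → 90 < 110
No further overflows.

Fallow, Inley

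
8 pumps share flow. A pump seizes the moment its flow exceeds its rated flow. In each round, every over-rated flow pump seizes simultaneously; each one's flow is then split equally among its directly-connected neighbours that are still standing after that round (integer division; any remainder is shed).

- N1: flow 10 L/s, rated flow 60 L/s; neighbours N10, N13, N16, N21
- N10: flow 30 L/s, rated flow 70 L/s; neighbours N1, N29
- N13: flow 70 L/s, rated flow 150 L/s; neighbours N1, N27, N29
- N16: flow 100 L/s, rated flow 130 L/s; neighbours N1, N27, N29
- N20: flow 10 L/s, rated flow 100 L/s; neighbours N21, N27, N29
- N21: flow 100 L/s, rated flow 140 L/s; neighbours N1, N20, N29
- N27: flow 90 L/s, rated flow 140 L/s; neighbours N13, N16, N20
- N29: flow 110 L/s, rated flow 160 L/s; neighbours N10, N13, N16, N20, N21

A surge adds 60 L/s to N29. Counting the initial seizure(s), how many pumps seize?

Round 1 — N29 at 170 > 160. N29 seizes.
  N29 sheds 170 L/s to N10, N13, N16, N20, N21: 34 each.
    N10: 30+34 = 64 ≤ 70
    N13: 70+34 = 104 ≤ 150
    N16: 100+34 = 134 > 130
    N20: 10+34 = 44 ≤ 100
    N21: 100+34 = 134 ≤ 140
Round 2 — N16 seizes.
  N16 sheds 134 L/s to N1, N27: 67 each.
    N1: 10+67 = 77 > 60
    N27: 90+67 = 157 > 140
Round 3 — N1, N27 seize.
  N1 sheds 77 L/s to N10, N13, N21: 25 each (2 lost).
    N10: 64+25 = 89 > 70
    N13: 104+25 = 129 ≤ 150
    N21: 134+25 = 159 > 140
  N27 sheds 157 L/s to N13, N20: 78 each (1 lost).
    N13: 129+78 = 207 > 150
    N20: 44+78 = 122 > 100
Round 4 — N10, N13, N20, N21 seize.
  N10 sheds 89 L/s: no online neighbours, lost.
  N13 sheds 207 L/s: no online neighbours, lost.
  N20 sheds 122 L/s: no online neighbours, lost.
  N21 sheds 159 L/s: no online neighbours, lost.
No further seizures.

8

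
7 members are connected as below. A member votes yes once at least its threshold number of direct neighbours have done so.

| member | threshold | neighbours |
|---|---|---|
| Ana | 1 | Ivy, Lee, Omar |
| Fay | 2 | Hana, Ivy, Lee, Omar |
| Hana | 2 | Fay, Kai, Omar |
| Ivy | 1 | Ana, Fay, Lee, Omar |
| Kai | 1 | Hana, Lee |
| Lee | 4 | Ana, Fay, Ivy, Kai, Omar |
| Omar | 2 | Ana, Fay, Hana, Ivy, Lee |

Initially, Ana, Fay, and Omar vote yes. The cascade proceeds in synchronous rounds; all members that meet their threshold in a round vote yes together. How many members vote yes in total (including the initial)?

Round 1 — Ana, Fay, Omar vote yes (initial).
Round 2 — checking thresholds:
  Hana: 2 of 3 neighbours ≥ 2, votes yes.
  Ivy: 3 of 4 neighbours ≥ 1, votes yes.
  Lee: 3 of 5 neighbours < 4, holds.
Round 3 — checking thresholds:
  Kai: 1 of 2 neighbours ≥ 1, votes yes.
  Lee: 4 of 5 neighbours ≥ 4, votes yes.
Round 4 — no new yes votes; cascade stops.

7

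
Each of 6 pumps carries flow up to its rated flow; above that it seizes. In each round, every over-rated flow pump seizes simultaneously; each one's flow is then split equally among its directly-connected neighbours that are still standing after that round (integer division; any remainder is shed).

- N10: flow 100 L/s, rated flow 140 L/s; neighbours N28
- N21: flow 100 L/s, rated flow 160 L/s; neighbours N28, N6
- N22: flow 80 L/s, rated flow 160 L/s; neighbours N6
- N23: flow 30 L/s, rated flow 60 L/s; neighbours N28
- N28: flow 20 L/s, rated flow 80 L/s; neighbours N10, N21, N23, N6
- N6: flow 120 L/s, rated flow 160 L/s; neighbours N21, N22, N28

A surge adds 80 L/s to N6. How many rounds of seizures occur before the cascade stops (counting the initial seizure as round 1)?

Round 1 — N6 at 200 > 160. N6 seizes.
  N6 sheds 200 L/s to N21, N22, N28: 66 each (2 lost).
    N21: 100+66 = 166 > 160
    N22: 80+66 = 146 ≤ 160
    N28: 20+66 = 86 > 80
Round 2 — N21, N28 seize.
  N21 sheds 166 L/s: no online neighbours, lost.
  N28 sheds 86 L/s to N10, N23: 43 each.
    N10: 100+43 = 143 > 140
    N23: 30+43 = 73 > 60
Round 3 — N10, N23 seize.
  N10 sheds 143 L/s: no online neighbours, lost.
  N23 sheds 73 L/s: no online neighbours, lost.
No further seizures.

3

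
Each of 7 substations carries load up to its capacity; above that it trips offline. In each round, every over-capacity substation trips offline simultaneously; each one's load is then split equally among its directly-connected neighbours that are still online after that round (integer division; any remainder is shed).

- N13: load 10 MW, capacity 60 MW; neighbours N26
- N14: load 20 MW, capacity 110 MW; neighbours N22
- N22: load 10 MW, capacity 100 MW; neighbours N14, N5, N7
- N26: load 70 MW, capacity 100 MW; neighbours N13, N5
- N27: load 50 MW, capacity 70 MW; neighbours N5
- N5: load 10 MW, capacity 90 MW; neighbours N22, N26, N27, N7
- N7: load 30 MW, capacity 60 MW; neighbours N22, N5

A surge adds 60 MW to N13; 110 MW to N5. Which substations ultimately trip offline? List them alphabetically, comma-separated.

Round 1 — N13 at 70 > 60; N5 at 120 > 90. N13, N5 trip offline.
  N13 sheds 70 MW to N26: 70 each.
    N26: 70+70 = 140 > 100
  N5 sheds 120 MW to N22, N26, N27, N7: 30 each.
    N22: 10+30 = 40 ≤ 100
    N26: 140+30 = 170 > 100
    N27: 50+30 = 80 > 70
    N7: 30+30 = 60 ≤ 60
Round 2 — N26, N27 trip offline.
  N26 sheds 170 MW: no online neighbours, lost.
  N27 sheds 80 MW: no online neighbours, lost.
No further trips.

N13, N26, N27, N5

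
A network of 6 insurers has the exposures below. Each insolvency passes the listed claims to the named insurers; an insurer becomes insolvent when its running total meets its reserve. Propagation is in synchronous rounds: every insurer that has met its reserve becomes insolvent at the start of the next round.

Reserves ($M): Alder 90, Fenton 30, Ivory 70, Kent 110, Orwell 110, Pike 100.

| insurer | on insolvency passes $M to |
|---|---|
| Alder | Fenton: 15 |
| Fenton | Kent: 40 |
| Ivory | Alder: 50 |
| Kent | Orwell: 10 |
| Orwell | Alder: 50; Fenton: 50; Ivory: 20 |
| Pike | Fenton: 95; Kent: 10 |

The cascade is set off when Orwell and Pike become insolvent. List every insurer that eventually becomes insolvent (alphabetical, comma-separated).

Round 1 — Orwell, Pike become insolvent (initial).
  Alder: +50 → 50 < 90
  Fenton: +50+95 → 145 ≥ 30
  Ivory: +20 → 20 < 70
  Kent: +10 → 10 < 110
Round 2 — Fenton becomes insolvent.
  Kent: +40 → 50 < 110
No further insolvencies.

Fenton, Orwell, Pike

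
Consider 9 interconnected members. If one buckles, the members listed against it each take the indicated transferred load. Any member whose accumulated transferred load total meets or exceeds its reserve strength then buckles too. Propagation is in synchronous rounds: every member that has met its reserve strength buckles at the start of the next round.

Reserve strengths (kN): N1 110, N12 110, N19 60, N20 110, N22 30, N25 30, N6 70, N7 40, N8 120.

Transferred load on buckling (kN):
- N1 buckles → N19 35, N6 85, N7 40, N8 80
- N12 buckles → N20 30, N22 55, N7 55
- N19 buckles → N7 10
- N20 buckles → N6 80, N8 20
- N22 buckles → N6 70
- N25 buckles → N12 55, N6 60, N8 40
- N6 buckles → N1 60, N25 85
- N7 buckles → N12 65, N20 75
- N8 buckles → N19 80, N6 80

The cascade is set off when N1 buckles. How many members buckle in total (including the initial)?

8

Round 1 — N1 buckles (initial).
  N19: +35 → 35 < 60
  N6: +85 → 85 ≥ 70
  N7: +40 → 40 ≥ 40
  N8: +80 → 80 < 120
Round 2 — N6, N7 buckle.
  N12: +65 → 65 < 110
  N20: +75 → 75 < 110
  N25: +85 → 85 ≥ 30
Round 3 — N25 buckles.
  N12: +55 → 120 ≥ 110
  N8: +40 → 120 ≥ 120
Round 4 — N12, N8 buckle.
  N19: +80 → 115 ≥ 60
  N20: +30 → 105 < 110
  N22: +55 → 55 ≥ 30
Round 5 — N19, N22 buckle.
No further bucklings.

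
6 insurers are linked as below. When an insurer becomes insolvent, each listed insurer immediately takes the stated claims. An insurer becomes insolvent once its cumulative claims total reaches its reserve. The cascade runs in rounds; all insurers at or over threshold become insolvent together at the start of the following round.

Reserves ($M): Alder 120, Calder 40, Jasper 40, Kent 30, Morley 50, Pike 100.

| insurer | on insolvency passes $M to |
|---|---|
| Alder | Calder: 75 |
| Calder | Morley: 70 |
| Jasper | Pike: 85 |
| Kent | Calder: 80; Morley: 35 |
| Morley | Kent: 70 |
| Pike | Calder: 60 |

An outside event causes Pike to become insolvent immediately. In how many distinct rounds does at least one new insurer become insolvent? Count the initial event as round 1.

Round 1 — Pike becomes insolvent (initial).
  Calder: +60 → 60 ≥ 40
Round 2 — Calder becomes insolvent.
  Morley: +70 → 70 ≥ 50
Round 3 — Morley becomes insolvent.
  Kent: +70 → 70 ≥ 30
Round 4 — Kent becomes insolvent.
No further insolvencies.

4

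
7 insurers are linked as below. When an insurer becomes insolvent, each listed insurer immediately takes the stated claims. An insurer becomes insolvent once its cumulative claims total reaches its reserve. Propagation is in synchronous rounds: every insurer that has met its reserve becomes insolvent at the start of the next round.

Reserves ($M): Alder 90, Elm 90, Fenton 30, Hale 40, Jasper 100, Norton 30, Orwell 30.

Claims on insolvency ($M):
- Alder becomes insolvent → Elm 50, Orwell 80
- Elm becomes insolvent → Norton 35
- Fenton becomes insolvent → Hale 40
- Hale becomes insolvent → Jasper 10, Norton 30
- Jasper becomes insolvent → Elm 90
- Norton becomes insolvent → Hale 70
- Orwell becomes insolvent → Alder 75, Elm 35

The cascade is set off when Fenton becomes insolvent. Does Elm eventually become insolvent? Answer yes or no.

no

Round 1 — Fenton becomes insolvent (initial).
  Hale: +40 → 40 ≥ 40
Round 2 — Hale becomes insolvent.
  Jasper: +10 → 10 < 100
  Norton: +30 → 30 ≥ 30
Round 3 — Norton becomes insolvent.
No further insolvencies.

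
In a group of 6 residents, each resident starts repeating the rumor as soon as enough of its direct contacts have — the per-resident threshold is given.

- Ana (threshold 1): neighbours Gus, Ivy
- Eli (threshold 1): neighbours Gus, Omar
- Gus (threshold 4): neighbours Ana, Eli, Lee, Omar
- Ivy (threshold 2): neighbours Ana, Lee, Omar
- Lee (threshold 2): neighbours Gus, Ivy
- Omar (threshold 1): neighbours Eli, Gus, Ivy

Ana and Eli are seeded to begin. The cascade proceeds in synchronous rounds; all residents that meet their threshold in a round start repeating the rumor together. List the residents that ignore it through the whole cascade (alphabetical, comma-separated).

Round 1 — Ana, Eli start repeating the rumor (initial).
Round 2 — checking thresholds:
  Gus: 2 of 4 neighbours < 4, below threshold.
  Ivy: 1 of 3 neighbours < 2, below threshold.
  Omar: 1 of 3 neighbours ≥ 1, starts repeating the rumor.
Round 3 — checking thresholds:
  Gus: 3 of 4 neighbours < 4, below threshold.
  Ivy: 2 of 3 neighbours ≥ 2, starts repeating the rumor.
Round 4 — no new spreads; cascade stops.

Gus, Lee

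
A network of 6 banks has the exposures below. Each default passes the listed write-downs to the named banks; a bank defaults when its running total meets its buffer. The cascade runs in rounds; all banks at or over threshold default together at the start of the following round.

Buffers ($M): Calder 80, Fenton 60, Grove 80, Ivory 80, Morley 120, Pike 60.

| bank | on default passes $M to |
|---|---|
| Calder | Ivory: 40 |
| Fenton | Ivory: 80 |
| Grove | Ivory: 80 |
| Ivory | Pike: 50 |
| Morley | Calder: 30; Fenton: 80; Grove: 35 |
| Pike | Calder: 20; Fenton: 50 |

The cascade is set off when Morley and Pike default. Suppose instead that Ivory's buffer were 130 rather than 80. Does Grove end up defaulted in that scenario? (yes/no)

no

With Ivory's buffer at 130:
Round 1 — Morley, Pike default (initial).
  Calder: +30+20 → 50 < 80
  Fenton: +80+50 → 130 ≥ 60
  Grove: +35 → 35 < 80
Round 2 — Fenton defaults.
  Ivory: +80 → 80 < 130
No further defaults.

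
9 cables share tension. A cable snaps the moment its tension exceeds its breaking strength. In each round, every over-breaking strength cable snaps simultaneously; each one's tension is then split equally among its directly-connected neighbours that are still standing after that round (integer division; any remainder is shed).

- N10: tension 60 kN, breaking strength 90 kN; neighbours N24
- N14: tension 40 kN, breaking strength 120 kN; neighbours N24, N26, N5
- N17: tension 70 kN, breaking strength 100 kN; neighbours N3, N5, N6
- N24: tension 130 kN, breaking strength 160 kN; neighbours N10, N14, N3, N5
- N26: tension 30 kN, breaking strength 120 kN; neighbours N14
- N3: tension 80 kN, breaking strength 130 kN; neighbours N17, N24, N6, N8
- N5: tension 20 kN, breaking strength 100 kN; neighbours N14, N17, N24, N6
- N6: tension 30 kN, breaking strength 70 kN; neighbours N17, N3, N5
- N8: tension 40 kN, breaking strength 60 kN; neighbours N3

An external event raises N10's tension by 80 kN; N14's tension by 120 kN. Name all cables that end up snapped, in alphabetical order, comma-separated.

N10, N14, N17, N24, N3, N5, N6, N8

Round 1 — N10 at 140 > 90; N14 at 160 > 120. N10, N14 snap.
  N10 sheds 140 kN to N24: 140 each.
    N24: 130+140 = 270 > 160
  N14 sheds 160 kN to N24, N26, N5: 53 each (1 lost).
    N24: 270+53 = 323 > 160
    N26: 30+53 = 83 ≤ 120
    N5: 20+53 = 73 ≤ 100
Round 2 — N24 snaps.
  N24 sheds 323 kN to N3, N5: 161 each (1 lost).
    N3: 80+161 = 241 > 130
    N5: 73+161 = 234 > 100
Round 3 — N3, N5 snap.
  N3 sheds 241 kN to N17, N6, N8: 80 each (1 lost).
    N17: 70+80 = 150 > 100
    N6: 30+80 = 110 > 70
    N8: 40+80 = 120 > 60
  N5 sheds 234 kN to N17, N6: 117 each.
    N17: 150+117 = 267 > 100
    N6: 110+117 = 227 > 70
Round 4 — N17, N6, N8 snap.
  N17 sheds 267 kN: no online neighbours, lost.
  N6 sheds 227 kN: no online neighbours, lost.
  N8 sheds 120 kN: no online neighbours, lost.
No further breaks.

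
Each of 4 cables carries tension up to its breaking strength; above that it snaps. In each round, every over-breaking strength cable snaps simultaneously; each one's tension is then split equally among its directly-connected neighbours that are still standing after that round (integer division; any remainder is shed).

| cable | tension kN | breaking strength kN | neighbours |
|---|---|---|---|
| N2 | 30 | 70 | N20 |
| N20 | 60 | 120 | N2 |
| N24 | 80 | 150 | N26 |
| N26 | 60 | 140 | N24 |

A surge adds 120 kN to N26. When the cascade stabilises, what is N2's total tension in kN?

30

Round 1 — N26 at 180 > 140. N26 snaps.
  N26 sheds 180 kN to N24: 180 each.
    N24: 80+180 = 260 > 150
Round 2 — N24 snaps.
  N24 sheds 260 kN: no online neighbours, lost.
No further breaks.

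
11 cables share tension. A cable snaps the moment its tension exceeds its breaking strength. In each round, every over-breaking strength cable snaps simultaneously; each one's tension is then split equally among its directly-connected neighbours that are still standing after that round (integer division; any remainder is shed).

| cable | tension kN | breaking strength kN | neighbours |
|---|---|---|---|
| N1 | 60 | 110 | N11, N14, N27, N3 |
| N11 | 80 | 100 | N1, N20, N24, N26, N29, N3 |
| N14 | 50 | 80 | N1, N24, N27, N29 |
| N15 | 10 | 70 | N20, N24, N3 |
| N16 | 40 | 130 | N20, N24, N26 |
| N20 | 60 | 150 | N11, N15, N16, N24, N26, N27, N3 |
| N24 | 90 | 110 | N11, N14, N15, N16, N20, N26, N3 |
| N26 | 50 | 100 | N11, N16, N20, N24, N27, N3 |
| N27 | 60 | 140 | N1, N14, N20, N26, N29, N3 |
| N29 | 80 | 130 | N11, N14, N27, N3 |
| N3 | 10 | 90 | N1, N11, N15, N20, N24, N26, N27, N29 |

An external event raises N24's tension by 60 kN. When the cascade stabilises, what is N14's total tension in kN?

71

Round 1 — N24 at 150 > 110. N24 snaps.
  N24 sheds 150 kN to N11, N14, N15, N16, N20, N26, N3: 21 each (3 lost).
    N11: 80+21 = 101 > 100
    N14: 50+21 = 71 ≤ 80
    N15: 10+21 = 31 ≤ 70
    N16: 40+21 = 61 ≤ 130
    N20: 60+21 = 81 ≤ 150
    N26: 50+21 = 71 ≤ 100
    N3: 10+21 = 31 ≤ 90
Round 2 — N11 snaps.
  N11 sheds 101 kN to N1, N20, N26, N29, N3: 20 each (1 lost).
    N1: 60+20 = 80 ≤ 110
    N20: 81+20 = 101 ≤ 150
    N26: 71+20 = 91 ≤ 100
    N29: 80+20 = 100 ≤ 130
    N3: 31+20 = 51 ≤ 90
No further breaks.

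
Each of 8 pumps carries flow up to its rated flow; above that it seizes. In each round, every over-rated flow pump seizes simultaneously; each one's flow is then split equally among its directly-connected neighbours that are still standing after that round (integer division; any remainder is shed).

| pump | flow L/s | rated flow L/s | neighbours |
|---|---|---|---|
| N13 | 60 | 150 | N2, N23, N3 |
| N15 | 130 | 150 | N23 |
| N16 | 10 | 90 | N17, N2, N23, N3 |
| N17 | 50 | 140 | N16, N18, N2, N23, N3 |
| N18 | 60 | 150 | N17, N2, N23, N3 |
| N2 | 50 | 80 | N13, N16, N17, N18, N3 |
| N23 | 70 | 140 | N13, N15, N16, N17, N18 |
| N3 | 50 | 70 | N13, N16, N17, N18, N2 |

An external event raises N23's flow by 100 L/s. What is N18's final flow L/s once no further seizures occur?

94

Round 1 — N23 at 170 > 140. N23 seizes.
  N23 sheds 170 L/s to N13, N15, N16, N17, N18: 34 each.
    N13: 60+34 = 94 ≤ 150
    N15: 130+34 = 164 > 150
    N16: 10+34 = 44 ≤ 90
    N17: 50+34 = 84 ≤ 140
    N18: 60+34 = 94 ≤ 150
Round 2 — N15 seizes.
  N15 sheds 164 L/s: no online neighbours, lost.
No further seizures.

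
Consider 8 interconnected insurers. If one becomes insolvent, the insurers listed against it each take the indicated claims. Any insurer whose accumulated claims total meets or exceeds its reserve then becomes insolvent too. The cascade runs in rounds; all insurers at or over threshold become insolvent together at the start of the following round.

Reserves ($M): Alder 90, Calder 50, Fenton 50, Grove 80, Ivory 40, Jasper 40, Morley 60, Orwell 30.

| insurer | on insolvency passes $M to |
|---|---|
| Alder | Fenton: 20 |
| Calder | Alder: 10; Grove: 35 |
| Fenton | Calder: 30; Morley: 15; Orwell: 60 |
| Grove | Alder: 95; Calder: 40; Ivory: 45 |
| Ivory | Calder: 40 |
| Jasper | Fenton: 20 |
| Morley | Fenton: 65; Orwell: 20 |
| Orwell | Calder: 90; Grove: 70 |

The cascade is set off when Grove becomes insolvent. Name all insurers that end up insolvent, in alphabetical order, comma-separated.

Alder, Calder, Grove, Ivory

Round 1 — Grove becomes insolvent (initial).
  Alder: +95 → 95 ≥ 90
  Calder: +40 → 40 < 50
  Ivory: +45 → 45 ≥ 40
Round 2 — Alder, Ivory become insolvent.
  Calder: +40 → 80 ≥ 50
  Fenton: +20 → 20 < 50
Round 3 — Calder becomes insolvent.
No further insolvencies.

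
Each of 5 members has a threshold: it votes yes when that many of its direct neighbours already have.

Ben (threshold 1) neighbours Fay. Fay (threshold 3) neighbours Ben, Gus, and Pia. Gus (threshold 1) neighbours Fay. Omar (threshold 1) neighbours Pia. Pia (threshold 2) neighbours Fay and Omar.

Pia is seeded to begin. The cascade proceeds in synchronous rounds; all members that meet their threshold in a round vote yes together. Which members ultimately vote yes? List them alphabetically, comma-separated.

Omar, Pia

Round 1 — Pia votes yes (initial).
Round 2 — checking thresholds:
  Fay: 1 of 3 neighbours < 3, not yet.
  Omar: 1 of 1 neighbours ≥ 1, votes yes.
Round 3 — no new yes votes; cascade stops.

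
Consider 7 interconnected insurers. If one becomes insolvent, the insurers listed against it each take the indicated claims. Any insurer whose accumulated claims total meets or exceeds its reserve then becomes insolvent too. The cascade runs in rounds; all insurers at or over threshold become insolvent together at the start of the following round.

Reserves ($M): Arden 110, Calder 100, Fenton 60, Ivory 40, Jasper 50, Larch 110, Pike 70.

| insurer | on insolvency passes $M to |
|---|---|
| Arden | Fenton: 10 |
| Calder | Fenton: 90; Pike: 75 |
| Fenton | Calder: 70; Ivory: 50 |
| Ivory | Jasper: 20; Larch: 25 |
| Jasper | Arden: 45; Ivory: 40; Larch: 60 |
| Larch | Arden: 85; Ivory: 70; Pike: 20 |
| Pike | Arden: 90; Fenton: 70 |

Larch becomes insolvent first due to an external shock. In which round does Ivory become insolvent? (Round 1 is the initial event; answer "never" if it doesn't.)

2

Round 1 — Larch becomes insolvent (initial).
  Arden: +85 → 85 < 110
  Ivory: +70 → 70 ≥ 40
  Pike: +20 → 20 < 70
Round 2 — Ivory becomes insolvent.
  Jasper: +20 → 20 < 50
No further insolvencies.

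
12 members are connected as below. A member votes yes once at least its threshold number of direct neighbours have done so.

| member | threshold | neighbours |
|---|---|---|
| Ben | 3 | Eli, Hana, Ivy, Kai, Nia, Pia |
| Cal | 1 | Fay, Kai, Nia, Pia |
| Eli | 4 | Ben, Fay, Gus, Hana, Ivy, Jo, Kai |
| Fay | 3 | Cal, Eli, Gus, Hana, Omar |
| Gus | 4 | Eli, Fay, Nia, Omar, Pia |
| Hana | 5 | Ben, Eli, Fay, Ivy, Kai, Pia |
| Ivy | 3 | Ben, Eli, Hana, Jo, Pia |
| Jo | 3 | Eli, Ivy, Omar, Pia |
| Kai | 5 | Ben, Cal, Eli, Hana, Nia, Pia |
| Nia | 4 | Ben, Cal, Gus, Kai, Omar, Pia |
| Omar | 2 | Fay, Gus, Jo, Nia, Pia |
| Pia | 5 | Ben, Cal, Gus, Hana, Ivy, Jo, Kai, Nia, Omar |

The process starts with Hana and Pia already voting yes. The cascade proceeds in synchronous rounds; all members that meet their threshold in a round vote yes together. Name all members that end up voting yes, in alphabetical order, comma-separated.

Round 1 — Hana, Pia vote yes (initial).
Round 2 — checking thresholds:
  Ben: 2 of 6 neighbours < 3, holds.
  Cal: 1 of 4 neighbours ≥ 1, votes yes.
  Eli: 1 of 7 neighbours < 4, holds.
  Fay: 1 of 5 neighbours < 3, holds.
  Gus: 1 of 5 neighbours < 4, holds.
  Ivy: 2 of 5 neighbours < 3, holds.
  Jo: 1 of 4 neighbours < 3, holds.
  Kai: 2 of 6 neighbours < 5, holds.
  Nia: 1 of 6 neighbours < 4, holds.
  Omar: 1 of 5 neighbours < 2, holds.
Round 3 — no new yes votes; cascade stops.

Cal, Hana, Pia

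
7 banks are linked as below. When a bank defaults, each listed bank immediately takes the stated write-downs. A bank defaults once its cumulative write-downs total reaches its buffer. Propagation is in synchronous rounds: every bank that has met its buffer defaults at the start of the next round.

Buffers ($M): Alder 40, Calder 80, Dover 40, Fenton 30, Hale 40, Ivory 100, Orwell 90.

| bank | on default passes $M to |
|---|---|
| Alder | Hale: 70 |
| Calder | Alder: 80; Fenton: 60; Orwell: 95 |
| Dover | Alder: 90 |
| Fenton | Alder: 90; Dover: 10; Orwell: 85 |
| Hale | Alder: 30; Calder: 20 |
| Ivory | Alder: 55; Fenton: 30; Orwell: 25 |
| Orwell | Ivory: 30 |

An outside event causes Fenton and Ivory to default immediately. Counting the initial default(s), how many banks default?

5

Round 1 — Fenton, Ivory default (initial).
  Alder: +90+55 → 145 ≥ 40
  Dover: +10 → 10 < 40
  Orwell: +85+25 → 110 ≥ 90
Round 2 — Alder, Orwell default.
  Hale: +70 → 70 ≥ 40
Round 3 — Hale defaults.
  Calder: +20 → 20 < 80
No further defaults.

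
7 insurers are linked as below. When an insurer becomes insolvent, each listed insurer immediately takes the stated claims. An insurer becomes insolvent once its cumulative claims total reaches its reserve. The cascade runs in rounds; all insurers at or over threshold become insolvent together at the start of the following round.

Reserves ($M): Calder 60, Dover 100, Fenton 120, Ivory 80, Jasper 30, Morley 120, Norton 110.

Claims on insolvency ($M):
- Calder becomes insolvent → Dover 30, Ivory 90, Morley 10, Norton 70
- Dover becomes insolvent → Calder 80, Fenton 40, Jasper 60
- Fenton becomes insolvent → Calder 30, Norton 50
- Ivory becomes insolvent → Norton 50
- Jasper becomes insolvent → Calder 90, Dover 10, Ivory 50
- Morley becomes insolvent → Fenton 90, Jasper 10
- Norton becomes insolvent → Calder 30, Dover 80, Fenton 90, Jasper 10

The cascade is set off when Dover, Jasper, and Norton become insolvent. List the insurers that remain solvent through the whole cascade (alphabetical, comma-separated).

Morley

Round 1 — Dover, Jasper, Norton become insolvent (initial).
  Calder: +80+90+30 → 200 ≥ 60
  Fenton: +40+90 → 130 ≥ 120
  Ivory: +50 → 50 < 80
Round 2 — Calder, Fenton become insolvent.
  Ivory: +90 → 140 ≥ 80
  Morley: +10 → 10 < 120
Round 3 — Ivory becomes insolvent.
No further insolvencies.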